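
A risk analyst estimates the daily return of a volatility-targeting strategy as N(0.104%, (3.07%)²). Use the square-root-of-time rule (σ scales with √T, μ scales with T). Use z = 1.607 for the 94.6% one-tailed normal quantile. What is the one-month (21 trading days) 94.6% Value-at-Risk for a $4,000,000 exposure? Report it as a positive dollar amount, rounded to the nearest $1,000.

$817,000

σ_{21d} = 3.07% × √21 = 14.069%; μ_{21d} = 21 × 0.104% = 2.184%.
VaR = −(2.184%) + 1.607 × 14.069% = 20.425%.
On $4,000,000: 0.20425 × $4,000,000 = $817,000.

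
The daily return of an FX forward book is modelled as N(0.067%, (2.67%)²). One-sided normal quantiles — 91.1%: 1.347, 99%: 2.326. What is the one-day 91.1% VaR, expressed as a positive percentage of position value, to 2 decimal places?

3.53%

VaR = −μ + z·σ = −(0.067%) + 1.347 × 2.67% = 3.529%.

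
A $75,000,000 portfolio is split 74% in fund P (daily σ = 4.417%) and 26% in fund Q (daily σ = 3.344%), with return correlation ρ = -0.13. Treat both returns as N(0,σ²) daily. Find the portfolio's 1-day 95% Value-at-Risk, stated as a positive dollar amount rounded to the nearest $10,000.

$4,040,000

σ_p² = 0.74²·4.417² + 0.26²·3.344² + 2·-0.13·0.74·0.26·4.417·3.344 = 10.7007 (%²).
σ_p = √10.7007 = 3.271%.
At 95%, z = 1.645.
VaR = 1.645 × 3.271% = 5.381%; on $75,000,000 that is $4,035,750.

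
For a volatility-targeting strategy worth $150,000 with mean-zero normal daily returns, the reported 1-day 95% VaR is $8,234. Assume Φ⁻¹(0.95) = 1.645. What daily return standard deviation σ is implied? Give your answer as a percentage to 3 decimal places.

3.337%

VaR as a fraction: $8,234 / $150,000 = 5.489%.
σ = VaR / z = 5.489% / 1.645 = 3.337%.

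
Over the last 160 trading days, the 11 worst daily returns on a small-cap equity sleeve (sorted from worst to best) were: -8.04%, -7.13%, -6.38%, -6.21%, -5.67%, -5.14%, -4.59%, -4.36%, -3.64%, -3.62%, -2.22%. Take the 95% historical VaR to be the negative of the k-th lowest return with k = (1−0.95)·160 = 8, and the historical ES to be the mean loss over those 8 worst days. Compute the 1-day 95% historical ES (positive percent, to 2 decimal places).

5.94%

The 8 worst returns sum to -47.52%.
ES = −(-47.52%) / 8 = 5.94%.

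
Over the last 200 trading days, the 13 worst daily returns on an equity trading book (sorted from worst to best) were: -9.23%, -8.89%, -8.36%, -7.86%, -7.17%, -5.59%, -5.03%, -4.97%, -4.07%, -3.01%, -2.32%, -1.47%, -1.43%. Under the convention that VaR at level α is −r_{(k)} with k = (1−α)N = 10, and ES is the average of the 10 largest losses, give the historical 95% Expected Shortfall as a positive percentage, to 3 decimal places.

6.418%

The 10 worst returns sum to -64.18%.
ES = −(-64.18%) / 10 = 6.418%.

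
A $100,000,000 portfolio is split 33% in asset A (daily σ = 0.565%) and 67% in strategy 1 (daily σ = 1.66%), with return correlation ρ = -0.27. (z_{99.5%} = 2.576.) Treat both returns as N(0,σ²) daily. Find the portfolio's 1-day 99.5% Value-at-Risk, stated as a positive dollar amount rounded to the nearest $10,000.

$2,770,000

σ_p² = 0.33²·0.565² + 0.67²·1.66² + 2·-0.27·0.33·0.67·0.565·1.66 = 1.1598 (%²).
σ_p = √1.1598 = 1.077%.
VaR = 2.576 × 1.077% = 2.774%; on $100,000,000 that is $2,774,000.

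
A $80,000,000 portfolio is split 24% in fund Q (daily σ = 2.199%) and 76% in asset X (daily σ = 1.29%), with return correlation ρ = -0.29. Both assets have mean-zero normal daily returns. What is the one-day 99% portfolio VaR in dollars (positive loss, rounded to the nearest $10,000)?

$1,800,000

σ_p² = 0.24²·2.199² + 0.76²·1.29² + 2·-0.29·0.24·0.76·2.199·1.29 = 0.9396 (%²).
σ_p = √0.9396 = 0.969%.
At 99%, z = 2.326.
VaR = 2.326 × 0.969% = 2.254%; on $80,000,000 that is $1,803,200.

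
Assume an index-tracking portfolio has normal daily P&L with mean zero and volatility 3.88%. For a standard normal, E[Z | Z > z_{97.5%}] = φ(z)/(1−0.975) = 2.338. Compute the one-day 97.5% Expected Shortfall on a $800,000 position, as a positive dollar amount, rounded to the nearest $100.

ES = 3.88% × 2.338 = 9.071%.
On $800,000: 0.09071 × $800,000 = $72,568.

$72,600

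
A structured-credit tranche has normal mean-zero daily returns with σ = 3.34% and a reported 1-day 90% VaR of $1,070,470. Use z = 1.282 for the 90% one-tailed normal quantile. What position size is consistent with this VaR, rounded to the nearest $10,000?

VaR as a fraction of value: z·σ = 1.282 × 3.34% = 4.28188%.
Position = $1,070,470 / 0.0428188 = $25,000,000.

$25,000,000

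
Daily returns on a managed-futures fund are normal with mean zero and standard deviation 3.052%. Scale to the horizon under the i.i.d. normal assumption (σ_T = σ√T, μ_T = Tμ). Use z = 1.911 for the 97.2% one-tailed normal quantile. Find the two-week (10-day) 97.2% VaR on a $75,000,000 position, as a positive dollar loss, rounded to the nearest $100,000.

σ_{10d} = 3.052% × √10 = 9.651%.
VaR = 1.911 × 9.651% = 18.443%.
On $75,000,000: 0.18443 × $75,000,000 = $13,832,250.

$13,800,000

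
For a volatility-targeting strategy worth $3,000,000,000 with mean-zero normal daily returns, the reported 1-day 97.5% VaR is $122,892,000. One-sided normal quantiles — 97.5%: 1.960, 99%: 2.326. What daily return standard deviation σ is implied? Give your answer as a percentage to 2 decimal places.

2.09%

VaR as a fraction: $122,892,000 / $3,000,000,000 = 4.096%.
σ = VaR / z = 4.096% / 1.960 = 2.090%.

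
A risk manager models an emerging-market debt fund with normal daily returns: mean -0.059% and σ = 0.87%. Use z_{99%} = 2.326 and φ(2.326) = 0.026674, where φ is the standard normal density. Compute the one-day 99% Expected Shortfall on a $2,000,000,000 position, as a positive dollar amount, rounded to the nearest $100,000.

Tail multiplier: φ(z)/(1−α) = 0.026674 / 0.01 = 2.667.
ES = −(-0.059%) + 0.87% × 2.667 = 2.379%.
On $2,000,000,000: 0.02379 × $2,000,000,000 = $47,580,000.

$47,600,000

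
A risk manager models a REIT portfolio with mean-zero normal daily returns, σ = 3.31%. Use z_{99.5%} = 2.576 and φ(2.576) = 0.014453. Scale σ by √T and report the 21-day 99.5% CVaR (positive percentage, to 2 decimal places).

43.85%

σ_{21d} = 3.31% × √21 = 15.168%.
ES multiplier = φ(z)/(1−α) = 0.014453/0.005 = 2.891.
ES = 15.168% × 2.891 = 43.851%.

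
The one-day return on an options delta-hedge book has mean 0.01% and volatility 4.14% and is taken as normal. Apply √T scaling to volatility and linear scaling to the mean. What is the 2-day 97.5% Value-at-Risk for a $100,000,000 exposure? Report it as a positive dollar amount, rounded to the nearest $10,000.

At 97.5%, z = 1.960.
σ_{2d} = 4.14% × √2 = 5.855%; μ_{2d} = 2 × 0.01% = 0.020%.
VaR = −(0.020%) + 1.960 × 5.855% = 11.456%.
On $100,000,000: 0.11456 × $100,000,000 = $11,456,000.

$11,460,000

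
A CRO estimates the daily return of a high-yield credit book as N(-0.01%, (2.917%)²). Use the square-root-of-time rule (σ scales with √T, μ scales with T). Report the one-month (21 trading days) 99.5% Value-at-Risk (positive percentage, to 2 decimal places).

34.64%

At 99.5%, z = 2.576.
σ_{21d} = 2.917% × √21 = 13.367%; μ_{21d} = 21 × -0.01% = -0.210%.
VaR = −(-0.210%) + 2.576 × 13.367% = 34.643%.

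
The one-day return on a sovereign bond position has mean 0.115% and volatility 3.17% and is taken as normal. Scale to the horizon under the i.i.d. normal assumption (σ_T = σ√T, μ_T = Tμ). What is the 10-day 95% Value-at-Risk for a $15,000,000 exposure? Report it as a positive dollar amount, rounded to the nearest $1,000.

$2,301,000

At 95%, z = 1.645.
σ_{10d} = 3.17% × √10 = 10.024%; μ_{10d} = 10 × 0.115% = 1.150%.
VaR = −(1.150%) + 1.645 × 10.024% = 15.339%.
On $15,000,000: 0.15339 × $15,000,000 = $2,300,850.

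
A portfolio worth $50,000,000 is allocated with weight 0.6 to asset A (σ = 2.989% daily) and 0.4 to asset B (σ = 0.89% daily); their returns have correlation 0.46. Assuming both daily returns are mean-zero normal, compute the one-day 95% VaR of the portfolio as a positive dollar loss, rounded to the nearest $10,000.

$1,630,000

σ_p² = 0.6²·2.989² + 0.4²·0.89² + 2·0.46·0.6·0.4·2.989·0.89 = 3.9304 (%²).
σ_p = √3.9304 = 1.983%.
At 95%, z = 1.645.
VaR = 1.645 × 1.983% = 3.262%; on $50,000,000 that is $1,631,000.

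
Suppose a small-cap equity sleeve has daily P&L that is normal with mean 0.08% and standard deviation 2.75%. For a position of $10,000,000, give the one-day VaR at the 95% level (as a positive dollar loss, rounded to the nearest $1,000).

At 95% one-sided, z = 1.645.
VaR = −μ + z·σ = −(0.08%) + 1.645 × 2.75% = 4.444%.
On $10,000,000: 0.04444 × $10,000,000 = $444,400.

$444,000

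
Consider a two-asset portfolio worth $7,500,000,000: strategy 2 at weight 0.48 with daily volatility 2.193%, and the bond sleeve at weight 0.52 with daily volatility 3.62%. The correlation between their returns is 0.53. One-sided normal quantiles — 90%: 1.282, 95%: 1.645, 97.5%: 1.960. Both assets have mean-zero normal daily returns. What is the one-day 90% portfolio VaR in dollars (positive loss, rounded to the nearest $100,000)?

σ_p² = 0.48²·2.193² + 0.52²·3.62² + 2·0.53·0.48·0.52·2.193·3.62 = 6.7519 (%²).
σ_p = √6.7519 = 2.598%.
VaR = 1.282 × 2.598% = 3.331%; on $7,500,000,000 that is $249,825,000.

$249,800,000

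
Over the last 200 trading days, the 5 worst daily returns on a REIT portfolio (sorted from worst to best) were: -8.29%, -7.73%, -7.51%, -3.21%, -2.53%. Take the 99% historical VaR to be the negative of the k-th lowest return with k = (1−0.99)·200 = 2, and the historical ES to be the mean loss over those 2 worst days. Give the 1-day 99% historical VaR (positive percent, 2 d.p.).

k = 2; the 2nd lowest return is -7.73%, so VaR = 7.73%.

7.73%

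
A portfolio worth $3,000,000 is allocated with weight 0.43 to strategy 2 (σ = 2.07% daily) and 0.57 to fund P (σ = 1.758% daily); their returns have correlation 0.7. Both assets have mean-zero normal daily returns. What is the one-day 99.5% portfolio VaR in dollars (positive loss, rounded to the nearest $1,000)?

$135,000

σ_p² = 0.43²·2.07² + 0.57²·1.758² + 2·0.7·0.43·0.57·2.07·1.758 = 3.0451 (%²).
σ_p = √3.0451 = 1.745%.
At 99.5%, z = 2.576.
VaR = 2.576 × 1.745% = 4.495%; on $3,000,000 that is $134,850.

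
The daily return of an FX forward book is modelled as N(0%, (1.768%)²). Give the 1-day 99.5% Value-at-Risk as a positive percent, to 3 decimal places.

At 99.5% one-sided, z = 2.576.
VaR = z·σ = 2.576 × 1.768% = 4.554%.

4.554%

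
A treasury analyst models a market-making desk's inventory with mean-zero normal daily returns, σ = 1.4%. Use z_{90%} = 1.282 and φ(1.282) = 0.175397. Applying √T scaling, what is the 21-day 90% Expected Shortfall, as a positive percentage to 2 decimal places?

σ_{21d} = 1.4% × √21 = 6.416%.
ES multiplier = φ(z)/(1−α) = 0.175397/0.1 = 1.754.
ES = 6.416% × 1.754 = 11.254%.

11.25%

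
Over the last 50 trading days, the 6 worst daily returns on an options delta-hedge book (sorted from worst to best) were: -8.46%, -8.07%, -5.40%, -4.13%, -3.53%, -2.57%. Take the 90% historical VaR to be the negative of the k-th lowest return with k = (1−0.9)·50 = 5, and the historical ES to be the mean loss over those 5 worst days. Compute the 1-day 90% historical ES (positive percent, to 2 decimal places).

The 5 worst returns sum to -29.59%.
ES = −(-29.59%) / 5 = 5.918% ≈ 5.92%.

5.92%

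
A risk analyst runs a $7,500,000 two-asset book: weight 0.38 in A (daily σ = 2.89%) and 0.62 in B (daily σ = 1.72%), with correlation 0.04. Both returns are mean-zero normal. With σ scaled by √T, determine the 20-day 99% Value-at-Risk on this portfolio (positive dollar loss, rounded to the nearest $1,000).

$1,218,000

σ_p = √(0.38²·2.89² + 0.62²·1.72² + 2·0.04·0.38·0.62·2.89·1.72) = 1.561%.
σ_{20d} = 1.561% × √20 = 6.981%.
z(99%) = 2.326.
VaR = 2.326 × 6.981% = 16.238%; on $7,500,000 that is $1,217,850.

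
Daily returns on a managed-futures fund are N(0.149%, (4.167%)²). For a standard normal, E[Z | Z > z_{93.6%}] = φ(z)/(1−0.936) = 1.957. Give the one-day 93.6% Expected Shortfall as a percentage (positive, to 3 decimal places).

ES = −(0.149%) + 4.167% × 1.957 = 8.006%.

8.006%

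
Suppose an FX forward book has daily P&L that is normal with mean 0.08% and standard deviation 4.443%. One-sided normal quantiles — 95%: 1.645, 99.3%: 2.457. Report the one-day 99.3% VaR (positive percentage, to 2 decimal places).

10.84%

VaR = −μ + z·σ = −(0.08%) + 2.457 × 4.443% = 10.836%.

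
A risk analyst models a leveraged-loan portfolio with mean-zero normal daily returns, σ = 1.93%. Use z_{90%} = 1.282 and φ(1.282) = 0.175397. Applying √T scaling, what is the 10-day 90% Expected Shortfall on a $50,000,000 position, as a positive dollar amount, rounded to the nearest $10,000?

σ_{10d} = 1.93% × √10 = 6.103%.
ES multiplier = φ(z)/(1−α) = 0.175397/0.1 = 1.754.
ES = 6.103% × 1.754 = 10.705%; on $50,000,000: $5,352,500.

$5,350,000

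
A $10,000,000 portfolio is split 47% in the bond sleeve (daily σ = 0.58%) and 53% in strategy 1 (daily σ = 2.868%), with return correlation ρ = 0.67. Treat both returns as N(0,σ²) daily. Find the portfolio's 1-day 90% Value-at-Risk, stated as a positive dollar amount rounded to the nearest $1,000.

σ_p² = 0.47²·0.58² + 0.53²·2.868² + 2·0.67·0.47·0.53·0.58·2.868 = 2.9401 (%²).
σ_p = √2.9401 = 1.715%.
At 90%, z = 1.282.
VaR = 1.282 × 1.715% = 2.199%; on $10,000,000 that is $219,900.

$220,000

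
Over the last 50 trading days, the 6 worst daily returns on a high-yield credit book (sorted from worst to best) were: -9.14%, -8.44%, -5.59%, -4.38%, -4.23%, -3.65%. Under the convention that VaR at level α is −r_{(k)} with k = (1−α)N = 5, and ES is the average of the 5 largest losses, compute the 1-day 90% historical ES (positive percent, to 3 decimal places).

The 5 worst returns sum to -31.78%.
ES = −(-31.78%) / 5 = 6.356%.

6.356%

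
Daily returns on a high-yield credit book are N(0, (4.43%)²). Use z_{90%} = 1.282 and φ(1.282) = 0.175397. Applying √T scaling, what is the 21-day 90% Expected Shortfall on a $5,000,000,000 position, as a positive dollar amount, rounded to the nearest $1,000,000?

$1,780,000,000

σ_{21d} = 4.43% × √21 = 20.301%.
ES multiplier = φ(z)/(1−α) = 0.175397/0.1 = 1.754.
ES = 20.301% × 1.754 = 35.608%; on $5,000,000,000: $1,780,400,000.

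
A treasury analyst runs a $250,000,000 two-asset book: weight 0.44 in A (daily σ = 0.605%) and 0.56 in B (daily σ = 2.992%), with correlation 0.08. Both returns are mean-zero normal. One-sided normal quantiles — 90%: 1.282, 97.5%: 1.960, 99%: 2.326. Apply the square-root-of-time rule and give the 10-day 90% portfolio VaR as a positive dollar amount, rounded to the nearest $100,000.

$17,400,000

σ_p = √(0.44²·0.605² + 0.56²·2.992² + 2·0.08·0.44·0.56·0.605·2.992) = 1.717%.
σ_{10d} = 1.717% × √10 = 5.430%.
VaR = 1.282 × 5.430% = 6.961%; on $250,000,000 that is $17,402,500.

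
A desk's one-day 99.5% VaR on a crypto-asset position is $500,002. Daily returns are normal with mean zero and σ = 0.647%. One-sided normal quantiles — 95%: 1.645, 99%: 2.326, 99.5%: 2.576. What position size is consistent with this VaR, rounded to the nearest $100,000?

$30,000,000

VaR as a fraction of value: z·σ = 2.576 × 0.647% = 1.66667%.
Position = $500,002 / 0.0166667 = $30,000,024.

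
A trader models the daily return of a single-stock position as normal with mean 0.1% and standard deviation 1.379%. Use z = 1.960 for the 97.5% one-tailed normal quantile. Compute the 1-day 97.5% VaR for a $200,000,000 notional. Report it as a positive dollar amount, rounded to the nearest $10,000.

$5,210,000

VaR = −μ + z·σ = −(0.1%) + 1.960 × 1.379% = 2.603%.
On $200,000,000: 0.02603 × $200,000,000 = $5,206,000.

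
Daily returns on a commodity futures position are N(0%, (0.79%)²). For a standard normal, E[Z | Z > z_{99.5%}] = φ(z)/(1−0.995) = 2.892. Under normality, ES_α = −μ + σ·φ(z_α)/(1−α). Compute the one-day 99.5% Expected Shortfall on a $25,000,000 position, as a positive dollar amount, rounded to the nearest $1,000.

ES = 0.79% × 2.892 = 2.285%.
On $25,000,000: 0.02285 × $25,000,000 = $571,250.

$571,000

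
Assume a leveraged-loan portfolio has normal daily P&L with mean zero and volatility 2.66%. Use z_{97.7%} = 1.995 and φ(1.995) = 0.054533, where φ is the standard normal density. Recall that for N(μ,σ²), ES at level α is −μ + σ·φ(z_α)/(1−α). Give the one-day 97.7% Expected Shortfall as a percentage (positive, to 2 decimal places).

Tail multiplier: φ(z)/(1−α) = 0.054533 / 0.023 = 2.371.
ES = 2.66% × 2.371 = 6.307%.

6.31%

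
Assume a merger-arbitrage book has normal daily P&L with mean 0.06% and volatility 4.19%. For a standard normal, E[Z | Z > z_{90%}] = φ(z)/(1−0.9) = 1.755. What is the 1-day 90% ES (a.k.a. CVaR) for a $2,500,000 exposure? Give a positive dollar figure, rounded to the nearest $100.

$182,300

ES = −(0.06%) + 4.19% × 1.755 = 7.293%.
On $2,500,000: 0.07293 × $2,500,000 = $182,325.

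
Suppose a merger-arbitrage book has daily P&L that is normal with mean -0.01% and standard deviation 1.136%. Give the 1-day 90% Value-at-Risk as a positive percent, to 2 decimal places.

At 90% one-sided, z = 1.282.
VaR = −μ + z·σ = −(-0.01%) + 1.282 × 1.136% = 1.466%.

1.47%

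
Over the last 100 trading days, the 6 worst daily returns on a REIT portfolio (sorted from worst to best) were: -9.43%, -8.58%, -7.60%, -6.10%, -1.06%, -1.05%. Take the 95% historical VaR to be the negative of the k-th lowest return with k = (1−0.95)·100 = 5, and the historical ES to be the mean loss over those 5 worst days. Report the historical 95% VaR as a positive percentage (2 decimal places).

1.06%

k = 5; the 5th lowest return is -1.06%, so VaR = 1.06%.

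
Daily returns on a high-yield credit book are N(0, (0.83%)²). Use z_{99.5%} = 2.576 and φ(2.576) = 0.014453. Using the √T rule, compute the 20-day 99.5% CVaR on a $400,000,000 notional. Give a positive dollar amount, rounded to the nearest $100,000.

σ_{20d} = 0.83% × √20 = 3.712%.
ES multiplier = φ(z)/(1−α) = 0.014453/0.005 = 2.891.
ES = 3.712% × 2.891 = 10.731%; on $400,000,000: $42,924,000.

$42,900,000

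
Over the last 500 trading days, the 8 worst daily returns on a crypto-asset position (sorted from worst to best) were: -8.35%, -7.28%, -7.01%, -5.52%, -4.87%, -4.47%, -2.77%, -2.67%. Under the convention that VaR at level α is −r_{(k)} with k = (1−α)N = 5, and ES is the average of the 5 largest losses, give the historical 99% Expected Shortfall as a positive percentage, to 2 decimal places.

6.61%

The 5 worst returns sum to -33.03%.
ES = −(-33.03%) / 5 = 6.606% ≈ 6.61%.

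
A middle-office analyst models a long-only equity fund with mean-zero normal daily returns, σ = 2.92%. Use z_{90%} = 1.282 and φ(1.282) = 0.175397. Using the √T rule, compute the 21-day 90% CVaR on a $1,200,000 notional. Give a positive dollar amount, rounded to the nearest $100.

$281,600

σ_{21d} = 2.92% × √21 = 13.381%.
ES multiplier = φ(z)/(1−α) = 0.175397/0.1 = 1.754.
ES = 13.381% × 1.754 = 23.470%; on $1,200,000: $281,640.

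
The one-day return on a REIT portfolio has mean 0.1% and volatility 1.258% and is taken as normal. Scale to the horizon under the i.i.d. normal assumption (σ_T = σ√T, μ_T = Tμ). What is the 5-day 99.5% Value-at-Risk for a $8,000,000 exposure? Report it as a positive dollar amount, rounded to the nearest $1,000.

At 99.5%, z = 2.576.
σ_{5d} = 1.258% × √5 = 2.813%; μ_{5d} = 5 × 0.1% = 0.500%.
VaR = −(0.500%) + 2.576 × 2.813% = 6.746%.
On $8,000,000: 0.06746 × $8,000,000 = $539,680.

$540,000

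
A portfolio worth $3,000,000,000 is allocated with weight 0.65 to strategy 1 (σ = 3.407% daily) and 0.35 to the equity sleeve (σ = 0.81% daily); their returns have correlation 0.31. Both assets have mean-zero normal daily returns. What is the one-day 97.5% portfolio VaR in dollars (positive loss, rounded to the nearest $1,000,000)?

σ_p² = 0.65²·3.407² + 0.35²·0.81² + 2·0.31·0.65·0.35·3.407·0.81 = 5.3739 (%²).
σ_p = √5.3739 = 2.318%.
At 97.5%, z = 1.960.
VaR = 1.960 × 2.318% = 4.543%; on $3,000,000,000 that is $136,290,000.

$136,000,000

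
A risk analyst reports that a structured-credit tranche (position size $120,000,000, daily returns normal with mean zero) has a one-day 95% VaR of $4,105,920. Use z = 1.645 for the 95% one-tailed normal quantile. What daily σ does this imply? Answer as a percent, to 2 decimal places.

2.08%

VaR as a fraction: $4,105,920 / $120,000,000 = 3.422%.
σ = VaR / z = 3.422% / 1.645 = 2.080%.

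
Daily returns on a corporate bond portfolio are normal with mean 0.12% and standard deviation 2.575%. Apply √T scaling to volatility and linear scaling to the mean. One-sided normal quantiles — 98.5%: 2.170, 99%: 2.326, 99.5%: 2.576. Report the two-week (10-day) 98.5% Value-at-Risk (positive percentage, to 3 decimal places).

σ_{10d} = 2.575% × √10 = 8.143%; μ_{10d} = 10 × 0.12% = 1.200%.
VaR = −(1.200%) + 2.170 × 8.143% = 16.470%.

16.470%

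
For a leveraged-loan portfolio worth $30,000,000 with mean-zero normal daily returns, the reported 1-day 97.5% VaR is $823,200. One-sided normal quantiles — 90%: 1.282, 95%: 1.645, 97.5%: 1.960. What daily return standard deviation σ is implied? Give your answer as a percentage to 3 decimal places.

VaR as a fraction: $823,200 / $30,000,000 = 2.744%.
σ = VaR / z = 2.744% / 1.960 = 1.400%.

1.400%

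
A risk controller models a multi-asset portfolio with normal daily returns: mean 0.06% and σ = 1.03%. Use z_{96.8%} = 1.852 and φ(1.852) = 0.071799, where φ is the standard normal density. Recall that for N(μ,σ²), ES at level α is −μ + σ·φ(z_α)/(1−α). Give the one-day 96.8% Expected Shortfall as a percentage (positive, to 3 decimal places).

2.251%

Tail multiplier: φ(z)/(1−α) = 0.071799 / 0.032 = 2.244.
ES = −(0.06%) + 1.03% × 2.244 = 2.251%.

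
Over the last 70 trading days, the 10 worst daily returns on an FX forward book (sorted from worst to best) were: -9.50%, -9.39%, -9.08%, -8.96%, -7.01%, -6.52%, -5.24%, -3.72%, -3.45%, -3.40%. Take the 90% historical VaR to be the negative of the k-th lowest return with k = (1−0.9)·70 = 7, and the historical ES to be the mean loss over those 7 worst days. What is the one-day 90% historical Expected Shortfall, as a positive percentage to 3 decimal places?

7.957%

The 7 worst returns sum to -55.70%.
ES = −(-55.70%) / 7 = 7.9571…% ≈ 7.957%.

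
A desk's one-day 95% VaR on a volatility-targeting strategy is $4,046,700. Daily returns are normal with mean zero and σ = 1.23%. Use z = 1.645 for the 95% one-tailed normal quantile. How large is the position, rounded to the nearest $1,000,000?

VaR as a fraction of value: z·σ = 1.645 × 1.23% = 2.02335%.
Position = $4,046,700 / 0.0202335 = $200,000,000.

$200,000,000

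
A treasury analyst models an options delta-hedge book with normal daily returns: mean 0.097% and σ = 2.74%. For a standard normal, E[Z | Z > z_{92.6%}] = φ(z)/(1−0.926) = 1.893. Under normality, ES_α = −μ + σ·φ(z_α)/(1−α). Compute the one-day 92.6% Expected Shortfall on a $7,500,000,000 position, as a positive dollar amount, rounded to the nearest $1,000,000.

$382,000,000

ES = −(0.097%) + 2.74% × 1.893 = 5.090%.
On $7,500,000,000: 0.05090 × $7,500,000,000 = $381,750,000.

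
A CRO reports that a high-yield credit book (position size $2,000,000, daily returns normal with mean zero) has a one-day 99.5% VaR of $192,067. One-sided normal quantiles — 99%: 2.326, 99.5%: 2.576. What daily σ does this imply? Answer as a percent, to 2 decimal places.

VaR as a fraction: $192,067 / $2,000,000 = 9.603%.
σ = VaR / z = 9.603% / 2.576 = 3.728%.

3.73%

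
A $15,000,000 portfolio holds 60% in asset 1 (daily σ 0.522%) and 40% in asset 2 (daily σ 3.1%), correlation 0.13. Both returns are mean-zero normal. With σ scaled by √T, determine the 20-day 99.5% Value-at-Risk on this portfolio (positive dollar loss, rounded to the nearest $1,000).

$2,277,000

σ_p = √(0.6²·0.522² + 0.4²·3.1² + 2·0.13·0.6·0.4·0.522·3.1) = 1.318%.
σ_{20d} = 1.318% × √20 = 5.894%.
z(99.5%) = 2.576.
VaR = 2.576 × 5.894% = 15.183%; on $15,000,000 that is $2,277,450.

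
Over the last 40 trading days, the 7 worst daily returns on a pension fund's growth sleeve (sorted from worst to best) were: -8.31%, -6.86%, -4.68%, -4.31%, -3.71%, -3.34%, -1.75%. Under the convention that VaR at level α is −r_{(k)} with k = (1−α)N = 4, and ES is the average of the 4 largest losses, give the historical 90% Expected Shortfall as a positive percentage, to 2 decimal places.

6.04%

The 4 worst returns sum to -24.16%.
ES = −(-24.16%) / 4 = 6.04%.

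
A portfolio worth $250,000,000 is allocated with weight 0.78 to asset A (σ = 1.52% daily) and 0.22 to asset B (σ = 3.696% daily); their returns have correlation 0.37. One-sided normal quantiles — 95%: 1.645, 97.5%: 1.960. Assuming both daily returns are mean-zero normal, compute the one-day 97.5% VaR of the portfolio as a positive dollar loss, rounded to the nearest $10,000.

$8,170,000

σ_p² = 0.78²·1.52² + 0.22²·3.696² + 2·0.37·0.78·0.22·1.52·3.696 = 2.7802 (%²).
σ_p = √2.7802 = 1.667%.
VaR = 1.960 × 1.667% = 3.267%; on $250,000,000 that is $8,167,500.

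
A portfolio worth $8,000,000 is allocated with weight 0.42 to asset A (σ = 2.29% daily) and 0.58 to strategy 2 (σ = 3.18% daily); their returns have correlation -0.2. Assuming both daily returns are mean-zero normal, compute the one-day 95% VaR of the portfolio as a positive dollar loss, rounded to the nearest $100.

σ_p² = 0.42²·2.29² + 0.58²·3.18² + 2·-0.2·0.42·0.58·2.29·3.18 = 3.6173 (%²).
σ_p = √3.6173 = 1.902%.
At 95%, z = 1.645.
VaR = 1.645 × 1.902% = 3.129%; on $8,000,000 that is $250,320.

$250,300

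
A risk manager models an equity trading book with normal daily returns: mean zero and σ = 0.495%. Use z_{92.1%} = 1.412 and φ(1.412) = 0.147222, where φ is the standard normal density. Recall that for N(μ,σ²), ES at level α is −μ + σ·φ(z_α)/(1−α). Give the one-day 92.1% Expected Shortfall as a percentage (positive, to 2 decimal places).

Tail multiplier: φ(z)/(1−α) = 0.147222 / 0.079 = 1.864.
ES = 0.495% × 1.864 = 0.923%.

0.92%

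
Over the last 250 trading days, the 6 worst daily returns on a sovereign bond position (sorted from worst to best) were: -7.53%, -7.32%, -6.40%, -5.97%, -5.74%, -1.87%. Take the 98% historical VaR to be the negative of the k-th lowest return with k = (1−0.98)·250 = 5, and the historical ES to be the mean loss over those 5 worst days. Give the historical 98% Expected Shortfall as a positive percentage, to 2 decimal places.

6.59%

The 5 worst returns sum to -32.96%.
ES = −(-32.96%) / 5 = 6.592% ≈ 6.59%.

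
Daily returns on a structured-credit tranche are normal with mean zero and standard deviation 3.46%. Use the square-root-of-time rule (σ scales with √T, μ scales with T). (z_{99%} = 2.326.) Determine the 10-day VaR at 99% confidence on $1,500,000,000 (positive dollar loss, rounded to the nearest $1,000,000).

$382,000,000

σ_{10d} = 3.46% × √10 = 10.941%.
VaR = 2.326 × 10.941% = 25.449%.
On $1,500,000,000: 0.25449 × $1,500,000,000 = $381,735,000.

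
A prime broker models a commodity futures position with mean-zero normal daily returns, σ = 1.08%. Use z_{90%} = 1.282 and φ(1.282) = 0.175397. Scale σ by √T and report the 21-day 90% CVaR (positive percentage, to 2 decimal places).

8.68%

σ_{21d} = 1.08% × √21 = 4.949%.
ES multiplier = φ(z)/(1−α) = 0.175397/0.1 = 1.754.
ES = 4.949% × 1.754 = 8.681%.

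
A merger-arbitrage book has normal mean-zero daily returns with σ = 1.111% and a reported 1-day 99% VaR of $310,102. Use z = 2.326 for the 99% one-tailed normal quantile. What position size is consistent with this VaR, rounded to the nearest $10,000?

$12,000,000

VaR as a fraction of value: z·σ = 2.326 × 1.111% = 2.58419%.
Position = $310,102 / 0.0258419 = $11,999,988.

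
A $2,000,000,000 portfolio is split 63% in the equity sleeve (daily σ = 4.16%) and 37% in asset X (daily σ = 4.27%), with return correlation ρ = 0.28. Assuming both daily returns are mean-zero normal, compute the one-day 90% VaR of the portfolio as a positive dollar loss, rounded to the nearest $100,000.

σ_p² = 0.63²·4.16² + 0.37²·4.27² + 2·0.28·0.63·0.37·4.16·4.27 = 11.6834 (%²).
σ_p = √11.6834 = 3.418%.
At 90%, z = 1.282.
VaR = 1.282 × 3.418% = 4.382%; on $2,000,000,000 that is $87,640,000.

$87,600,000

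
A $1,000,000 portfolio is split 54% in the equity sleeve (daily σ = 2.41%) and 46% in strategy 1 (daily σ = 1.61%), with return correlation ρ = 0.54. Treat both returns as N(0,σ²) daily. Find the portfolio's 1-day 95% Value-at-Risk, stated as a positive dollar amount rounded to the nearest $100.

$29,800

σ_p² = 0.54²·2.41² + 0.46²·1.61² + 2·0.54·0.54·0.46·2.41·1.61 = 3.2831 (%²).
σ_p = √3.2831 = 1.812%.
At 95%, z = 1.645.
VaR = 1.645 × 1.812% = 2.981%; on $1,000,000 that is $29,810.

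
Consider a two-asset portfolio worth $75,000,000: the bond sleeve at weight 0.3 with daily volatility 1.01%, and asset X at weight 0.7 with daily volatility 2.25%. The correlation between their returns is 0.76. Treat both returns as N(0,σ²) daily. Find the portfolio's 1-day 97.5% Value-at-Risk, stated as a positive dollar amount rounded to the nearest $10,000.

$2,670,000

σ_p² = 0.3²·1.01² + 0.7²·2.25² + 2·0.76·0.3·0.7·1.01·2.25 = 3.2978 (%²).
σ_p = √3.2978 = 1.816%.
At 97.5%, z = 1.960.
VaR = 1.960 × 1.816% = 3.559%; on $75,000,000 that is $2,669,250.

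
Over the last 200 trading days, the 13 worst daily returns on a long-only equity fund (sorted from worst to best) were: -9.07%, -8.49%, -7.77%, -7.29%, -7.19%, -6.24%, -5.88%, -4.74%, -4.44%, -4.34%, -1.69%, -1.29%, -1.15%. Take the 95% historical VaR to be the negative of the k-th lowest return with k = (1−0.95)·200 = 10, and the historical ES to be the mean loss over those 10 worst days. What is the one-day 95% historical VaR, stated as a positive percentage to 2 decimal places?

4.34%

k = 10; the 10th lowest return is -4.34%, so VaR = 4.34%.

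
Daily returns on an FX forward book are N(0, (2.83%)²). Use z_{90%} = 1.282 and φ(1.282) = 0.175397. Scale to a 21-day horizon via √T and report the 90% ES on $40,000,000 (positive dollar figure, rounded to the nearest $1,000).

σ_{21d} = 2.83% × √21 = 12.969%.
ES multiplier = φ(z)/(1−α) = 0.175397/0.1 = 1.754.
ES = 12.969% × 1.754 = 22.748%; on $40,000,000: $9,099,200.

$9,099,000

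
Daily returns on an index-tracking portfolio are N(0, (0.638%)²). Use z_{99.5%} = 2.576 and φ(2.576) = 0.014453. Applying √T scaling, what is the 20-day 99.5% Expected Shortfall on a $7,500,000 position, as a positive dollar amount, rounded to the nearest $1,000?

σ_{20d} = 0.638% × √20 = 2.853%.
ES multiplier = φ(z)/(1−α) = 0.014453/0.005 = 2.891.
ES = 2.853% × 2.891 = 8.248%; on $7,500,000: $618,600.

$619,000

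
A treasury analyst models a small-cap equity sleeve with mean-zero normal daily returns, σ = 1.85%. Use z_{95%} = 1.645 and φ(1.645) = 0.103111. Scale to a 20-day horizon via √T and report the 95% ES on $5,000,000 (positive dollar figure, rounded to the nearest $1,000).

σ_{20d} = 1.85% × √20 = 8.273%.
ES multiplier = φ(z)/(1−α) = 0.103111/0.05 = 2.062.
ES = 8.273% × 2.062 = 17.059%; on $5,000,000: $852,950.

$853,000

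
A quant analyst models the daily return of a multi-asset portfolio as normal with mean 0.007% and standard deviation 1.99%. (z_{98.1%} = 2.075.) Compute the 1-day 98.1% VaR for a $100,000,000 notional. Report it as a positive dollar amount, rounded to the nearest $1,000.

$4,122,000

VaR = −μ + z·σ = −(0.007%) + 2.075 × 1.99% = 4.122%.
On $100,000,000: 0.04122 × $100,000,000 = $4,122,000.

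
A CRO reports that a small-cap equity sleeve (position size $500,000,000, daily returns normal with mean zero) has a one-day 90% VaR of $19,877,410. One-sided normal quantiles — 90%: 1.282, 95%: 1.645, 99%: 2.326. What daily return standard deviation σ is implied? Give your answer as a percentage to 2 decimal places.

3.10%

VaR as a fraction: $19,877,410 / $500,000,000 = 3.975%.
σ = VaR / z = 3.975% / 1.282 = 3.101%.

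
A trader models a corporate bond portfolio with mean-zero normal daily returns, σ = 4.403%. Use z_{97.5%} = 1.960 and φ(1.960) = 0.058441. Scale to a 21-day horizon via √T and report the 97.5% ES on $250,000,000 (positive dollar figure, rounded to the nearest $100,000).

σ_{21d} = 4.403% × √21 = 20.177%.
ES multiplier = φ(z)/(1−α) = 0.058441/0.025 = 2.338.
ES = 20.177% × 2.338 = 47.174%; on $250,000,000: $117,935,000.

$117,900,000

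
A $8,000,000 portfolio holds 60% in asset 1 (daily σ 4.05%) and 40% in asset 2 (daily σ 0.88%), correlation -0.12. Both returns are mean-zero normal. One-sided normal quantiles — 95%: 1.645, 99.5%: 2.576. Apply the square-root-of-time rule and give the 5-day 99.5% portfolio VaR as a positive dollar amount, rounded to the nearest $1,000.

σ_p = √(0.6²·4.05² + 0.4²·0.88² + 2·-0.12·0.6·0.4·4.05·0.88) = 2.413%.
σ_{5d} = 2.413% × √5 = 5.396%.
VaR = 2.576 × 5.396% = 13.900%; on $8,000,000 that is $1,112,000.

$1,112,000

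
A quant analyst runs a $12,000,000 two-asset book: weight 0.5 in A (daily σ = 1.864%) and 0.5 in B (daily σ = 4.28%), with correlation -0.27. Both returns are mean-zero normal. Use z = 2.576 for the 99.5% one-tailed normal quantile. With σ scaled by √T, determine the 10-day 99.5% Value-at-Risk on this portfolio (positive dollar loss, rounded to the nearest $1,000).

σ_p = √(0.5²·1.864² + 0.5²·4.28² + 2·-0.27·0.5·0.5·1.864·4.28) = 2.091%.
σ_{10d} = 2.091% × √10 = 6.612%.
VaR = 2.576 × 6.612% = 17.033%; on $12,000,000 that is $2,043,960.

$2,044,000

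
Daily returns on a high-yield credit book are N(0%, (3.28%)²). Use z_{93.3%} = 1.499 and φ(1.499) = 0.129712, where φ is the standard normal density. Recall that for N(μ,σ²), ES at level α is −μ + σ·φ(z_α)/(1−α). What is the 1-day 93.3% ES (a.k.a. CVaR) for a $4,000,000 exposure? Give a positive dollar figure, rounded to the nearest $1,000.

$254,000

Tail multiplier: φ(z)/(1−α) = 0.129712 / 0.067 = 1.936.
ES = 3.28% × 1.936 = 6.350%.
On $4,000,000: 0.06350 × $4,000,000 = $254,000.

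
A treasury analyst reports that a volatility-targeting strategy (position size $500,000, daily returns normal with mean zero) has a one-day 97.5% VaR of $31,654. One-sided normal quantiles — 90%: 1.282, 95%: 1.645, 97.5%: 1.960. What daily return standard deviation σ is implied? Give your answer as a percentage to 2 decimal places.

VaR as a fraction: $31,654 / $500,000 = 6.331%.
σ = VaR / z = 6.331% / 1.960 = 3.230%.

3.23%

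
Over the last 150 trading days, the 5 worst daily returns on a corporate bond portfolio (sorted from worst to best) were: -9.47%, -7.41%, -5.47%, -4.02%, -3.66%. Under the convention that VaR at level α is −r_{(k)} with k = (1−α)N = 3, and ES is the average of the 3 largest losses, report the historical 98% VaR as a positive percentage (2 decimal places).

k = 3; the 3rd lowest return is -5.47%, so VaR = 5.47%.

5.47%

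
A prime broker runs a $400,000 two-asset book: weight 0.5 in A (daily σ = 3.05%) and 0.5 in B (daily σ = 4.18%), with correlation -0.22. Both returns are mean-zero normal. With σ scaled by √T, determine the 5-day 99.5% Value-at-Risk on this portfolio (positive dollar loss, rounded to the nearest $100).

$53,000

σ_p = √(0.5²·3.05² + 0.5²·4.18² + 2·-0.22·0.5·0.5·3.05·4.18) = 2.300%.
σ_{5d} = 2.300% × √5 = 5.143%.
z(99.5%) = 2.576.
VaR = 2.576 × 5.143% = 13.248%; on $400,000 that is $52,992.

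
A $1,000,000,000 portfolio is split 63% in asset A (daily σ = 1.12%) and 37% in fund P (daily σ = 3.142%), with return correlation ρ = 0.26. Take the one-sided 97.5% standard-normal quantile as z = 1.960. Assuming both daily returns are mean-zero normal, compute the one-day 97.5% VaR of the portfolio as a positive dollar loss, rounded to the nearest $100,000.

σ_p² = 0.63²·1.12² + 0.37²·3.142² + 2·0.26·0.63·0.37·1.12·3.142 = 2.2759 (%²).
σ_p = √2.2759 = 1.509%.
VaR = 1.960 × 1.509% = 2.958%; on $1,000,000,000 that is $29,580,000.

$29,600,000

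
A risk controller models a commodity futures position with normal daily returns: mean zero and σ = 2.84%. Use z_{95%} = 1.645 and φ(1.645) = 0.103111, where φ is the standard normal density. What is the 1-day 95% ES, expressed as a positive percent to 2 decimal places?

5.86%

Tail multiplier: φ(z)/(1−α) = 0.103111 / 0.05 = 2.062.
ES = 2.84% × 2.062 = 5.856%.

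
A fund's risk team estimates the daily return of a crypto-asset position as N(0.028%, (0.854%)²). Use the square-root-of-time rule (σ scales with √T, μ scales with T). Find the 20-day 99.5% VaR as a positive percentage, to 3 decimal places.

At 99.5%, z = 2.576.
σ_{20d} = 0.854% × √20 = 3.819%; μ_{20d} = 20 × 0.028% = 0.560%.
VaR = −(0.560%) + 2.576 × 3.819% = 9.278%.

9.278%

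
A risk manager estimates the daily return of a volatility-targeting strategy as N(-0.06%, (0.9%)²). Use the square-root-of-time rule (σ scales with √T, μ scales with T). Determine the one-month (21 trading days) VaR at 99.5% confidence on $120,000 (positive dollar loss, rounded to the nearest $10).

At 99.5%, z = 2.576.
σ_{21d} = 0.9% × √21 = 4.124%; μ_{21d} = 21 × -0.06% = -1.260%.
VaR = −(-1.260%) + 2.576 × 4.124% = 11.883%.
On $120,000: 0.11883 × $120,000 = $14,260.

$14,260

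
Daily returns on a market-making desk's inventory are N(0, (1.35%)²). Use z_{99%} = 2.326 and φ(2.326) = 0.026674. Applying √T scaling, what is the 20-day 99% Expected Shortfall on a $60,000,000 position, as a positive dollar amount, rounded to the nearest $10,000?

$9,660,000

σ_{20d} = 1.35% × √20 = 6.037%.
ES multiplier = φ(z)/(1−α) = 0.026674/0.01 = 2.667.
ES = 6.037% × 2.667 = 16.101%; on $60,000,000: $9,660,600.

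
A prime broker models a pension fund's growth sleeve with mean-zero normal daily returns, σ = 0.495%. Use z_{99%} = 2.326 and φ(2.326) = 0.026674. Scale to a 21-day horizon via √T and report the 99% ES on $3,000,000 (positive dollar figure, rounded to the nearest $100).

$181,500

σ_{21d} = 0.495% × √21 = 2.268%.
ES multiplier = φ(z)/(1−α) = 0.026674/0.01 = 2.667.
ES = 2.268% × 2.667 = 6.049%; on $3,000,000: $181,470.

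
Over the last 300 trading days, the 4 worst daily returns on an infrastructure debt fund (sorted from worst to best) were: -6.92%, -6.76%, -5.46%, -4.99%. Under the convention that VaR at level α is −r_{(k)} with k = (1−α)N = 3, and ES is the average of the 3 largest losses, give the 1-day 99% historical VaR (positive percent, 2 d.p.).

k = 3; the 3rd lowest return is -5.46%, so VaR = 5.46%.

5.46%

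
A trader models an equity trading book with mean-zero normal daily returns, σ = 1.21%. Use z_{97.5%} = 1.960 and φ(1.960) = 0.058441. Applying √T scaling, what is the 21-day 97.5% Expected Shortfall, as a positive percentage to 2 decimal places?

12.96%

σ_{21d} = 1.21% × √21 = 5.545%.
ES multiplier = φ(z)/(1−α) = 0.058441/0.025 = 2.338.
ES = 5.545% × 2.338 = 12.964%.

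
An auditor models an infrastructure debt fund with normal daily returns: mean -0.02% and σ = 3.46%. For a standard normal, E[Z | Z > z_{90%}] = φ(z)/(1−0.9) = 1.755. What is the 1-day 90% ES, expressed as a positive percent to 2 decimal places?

6.09%

ES = −(-0.02%) + 3.46% × 1.755 = 6.092%.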